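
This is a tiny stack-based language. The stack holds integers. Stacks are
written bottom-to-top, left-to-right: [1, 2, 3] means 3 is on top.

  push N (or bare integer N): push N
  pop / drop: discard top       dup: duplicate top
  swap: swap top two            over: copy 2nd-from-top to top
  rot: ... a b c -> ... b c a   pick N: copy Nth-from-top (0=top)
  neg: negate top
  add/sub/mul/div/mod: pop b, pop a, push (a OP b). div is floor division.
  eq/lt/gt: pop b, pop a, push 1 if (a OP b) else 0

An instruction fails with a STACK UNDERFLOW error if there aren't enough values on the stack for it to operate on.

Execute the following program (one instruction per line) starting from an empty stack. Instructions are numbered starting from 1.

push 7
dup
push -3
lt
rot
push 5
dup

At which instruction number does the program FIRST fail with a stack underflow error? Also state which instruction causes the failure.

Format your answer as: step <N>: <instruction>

Answer: step 5: rot

Derivation:
Step 1 ('push 7'): stack = [7], depth = 1
Step 2 ('dup'): stack = [7, 7], depth = 2
Step 3 ('push -3'): stack = [7, 7, -3], depth = 3
Step 4 ('lt'): stack = [7, 0], depth = 2
Step 5 ('rot'): needs 3 value(s) but depth is 2 — STACK UNDERFLOW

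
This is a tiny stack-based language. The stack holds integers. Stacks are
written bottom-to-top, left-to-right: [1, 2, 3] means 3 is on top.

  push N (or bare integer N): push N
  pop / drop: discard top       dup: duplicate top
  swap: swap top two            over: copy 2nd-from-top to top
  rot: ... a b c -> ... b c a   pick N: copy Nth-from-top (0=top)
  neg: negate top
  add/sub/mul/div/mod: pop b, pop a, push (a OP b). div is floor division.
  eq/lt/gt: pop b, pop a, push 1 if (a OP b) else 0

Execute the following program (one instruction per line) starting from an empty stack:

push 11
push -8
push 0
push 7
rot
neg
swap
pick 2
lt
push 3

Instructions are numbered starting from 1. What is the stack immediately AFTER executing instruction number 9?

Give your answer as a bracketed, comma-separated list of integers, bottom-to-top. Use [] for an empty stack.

Answer: [11, 0, 8, 0]

Derivation:
Step 1 ('push 11'): [11]
Step 2 ('push -8'): [11, -8]
Step 3 ('push 0'): [11, -8, 0]
Step 4 ('push 7'): [11, -8, 0, 7]
Step 5 ('rot'): [11, 0, 7, -8]
Step 6 ('neg'): [11, 0, 7, 8]
Step 7 ('swap'): [11, 0, 8, 7]
Step 8 ('pick 2'): [11, 0, 8, 7, 0]
Step 9 ('lt'): [11, 0, 8, 0]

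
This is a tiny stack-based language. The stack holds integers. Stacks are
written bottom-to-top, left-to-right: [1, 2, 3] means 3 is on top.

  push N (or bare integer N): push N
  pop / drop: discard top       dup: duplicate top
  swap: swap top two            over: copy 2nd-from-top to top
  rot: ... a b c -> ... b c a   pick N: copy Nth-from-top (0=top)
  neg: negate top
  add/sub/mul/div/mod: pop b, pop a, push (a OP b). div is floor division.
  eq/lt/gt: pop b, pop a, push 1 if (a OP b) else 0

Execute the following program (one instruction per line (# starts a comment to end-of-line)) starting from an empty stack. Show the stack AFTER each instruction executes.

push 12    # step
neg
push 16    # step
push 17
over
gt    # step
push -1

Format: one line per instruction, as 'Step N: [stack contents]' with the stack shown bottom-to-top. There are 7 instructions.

Step 1: [12]
Step 2: [-12]
Step 3: [-12, 16]
Step 4: [-12, 16, 17]
Step 5: [-12, 16, 17, 16]
Step 6: [-12, 16, 1]
Step 7: [-12, 16, 1, -1]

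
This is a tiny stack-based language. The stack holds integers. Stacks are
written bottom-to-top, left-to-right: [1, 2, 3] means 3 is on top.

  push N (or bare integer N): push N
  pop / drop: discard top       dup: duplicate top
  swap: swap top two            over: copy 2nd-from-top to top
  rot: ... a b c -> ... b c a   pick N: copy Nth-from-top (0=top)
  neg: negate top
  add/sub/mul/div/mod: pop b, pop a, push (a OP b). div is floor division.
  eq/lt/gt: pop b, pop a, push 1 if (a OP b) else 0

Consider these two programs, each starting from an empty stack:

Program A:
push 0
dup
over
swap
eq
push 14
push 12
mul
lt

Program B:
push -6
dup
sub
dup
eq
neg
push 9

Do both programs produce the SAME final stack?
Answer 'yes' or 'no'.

Program A trace:
  After 'push 0': [0]
  After 'dup': [0, 0]
  After 'over': [0, 0, 0]
  After 'swap': [0, 0, 0]
  After 'eq': [0, 1]
  After 'push 14': [0, 1, 14]
  After 'push 12': [0, 1, 14, 12]
  After 'mul': [0, 1, 168]
  After 'lt': [0, 1]
Program A final stack: [0, 1]

Program B trace:
  After 'push -6': [-6]
  After 'dup': [-6, -6]
  After 'sub': [0]
  After 'dup': [0, 0]
  After 'eq': [1]
  After 'neg': [-1]
  After 'push 9': [-1, 9]
Program B final stack: [-1, 9]
Same: no

Answer: no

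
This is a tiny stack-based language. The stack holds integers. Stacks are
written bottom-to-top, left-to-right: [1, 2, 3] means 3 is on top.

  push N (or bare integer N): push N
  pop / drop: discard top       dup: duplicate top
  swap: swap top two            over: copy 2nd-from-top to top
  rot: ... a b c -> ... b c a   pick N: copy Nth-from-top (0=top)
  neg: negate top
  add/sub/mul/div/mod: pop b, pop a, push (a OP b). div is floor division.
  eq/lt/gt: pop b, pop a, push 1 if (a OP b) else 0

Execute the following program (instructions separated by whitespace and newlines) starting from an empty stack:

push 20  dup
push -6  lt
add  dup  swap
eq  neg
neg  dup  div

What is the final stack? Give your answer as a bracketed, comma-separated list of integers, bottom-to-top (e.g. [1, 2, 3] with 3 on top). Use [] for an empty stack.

After 'push 20': [20]
After 'dup': [20, 20]
After 'push -6': [20, 20, -6]
After 'lt': [20, 0]
After 'add': [20]
After 'dup': [20, 20]
After 'swap': [20, 20]
After 'eq': [1]
After 'neg': [-1]
After 'neg': [1]
After 'dup': [1, 1]
After 'div': [1]

Answer: [1]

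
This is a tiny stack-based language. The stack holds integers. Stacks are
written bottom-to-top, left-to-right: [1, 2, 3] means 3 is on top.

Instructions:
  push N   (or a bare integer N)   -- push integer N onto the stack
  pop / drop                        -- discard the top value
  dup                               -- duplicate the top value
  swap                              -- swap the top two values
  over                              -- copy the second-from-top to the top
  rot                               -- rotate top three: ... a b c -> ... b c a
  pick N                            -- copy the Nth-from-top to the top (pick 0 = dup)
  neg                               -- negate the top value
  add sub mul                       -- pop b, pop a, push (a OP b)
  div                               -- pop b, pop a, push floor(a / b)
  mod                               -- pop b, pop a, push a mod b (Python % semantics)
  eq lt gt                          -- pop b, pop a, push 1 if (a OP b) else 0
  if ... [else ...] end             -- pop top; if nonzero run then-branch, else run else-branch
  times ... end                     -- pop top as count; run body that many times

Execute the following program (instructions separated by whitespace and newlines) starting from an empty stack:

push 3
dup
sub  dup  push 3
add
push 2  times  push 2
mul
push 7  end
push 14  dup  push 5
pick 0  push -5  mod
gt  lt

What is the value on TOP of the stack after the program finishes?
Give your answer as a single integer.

Answer: 0

Derivation:
After 'push 3': [3]
After 'dup': [3, 3]
After 'sub': [0]
After 'dup': [0, 0]
After 'push 3': [0, 0, 3]
After 'add': [0, 3]
After 'push 2': [0, 3, 2]
After 'times': [0, 3]
After 'push 2': [0, 3, 2]
After 'mul': [0, 6]
  ...
After 'mul': [0, 6, 14]
After 'push 7': [0, 6, 14, 7]
After 'push 14': [0, 6, 14, 7, 14]
After 'dup': [0, 6, 14, 7, 14, 14]
After 'push 5': [0, 6, 14, 7, 14, 14, 5]
After 'pick 0': [0, 6, 14, 7, 14, 14, 5, 5]
After 'push -5': [0, 6, 14, 7, 14, 14, 5, 5, -5]
After 'mod': [0, 6, 14, 7, 14, 14, 5, 0]
After 'gt': [0, 6, 14, 7, 14, 14, 1]
After 'lt': [0, 6, 14, 7, 14, 0]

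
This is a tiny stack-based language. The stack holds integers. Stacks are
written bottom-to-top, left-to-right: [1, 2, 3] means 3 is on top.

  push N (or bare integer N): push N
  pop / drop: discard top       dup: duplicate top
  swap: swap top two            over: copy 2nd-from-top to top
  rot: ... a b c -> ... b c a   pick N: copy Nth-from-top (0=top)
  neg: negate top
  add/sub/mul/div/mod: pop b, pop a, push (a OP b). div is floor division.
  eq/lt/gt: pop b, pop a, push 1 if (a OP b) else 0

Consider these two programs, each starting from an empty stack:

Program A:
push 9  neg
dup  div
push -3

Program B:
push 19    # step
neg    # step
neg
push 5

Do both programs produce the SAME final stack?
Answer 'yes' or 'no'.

Program A trace:
  After 'push 9': [9]
  After 'neg': [-9]
  After 'dup': [-9, -9]
  After 'div': [1]
  After 'push -3': [1, -3]
Program A final stack: [1, -3]

Program B trace:
  After 'push 19': [19]
  After 'neg': [-19]
  After 'neg': [19]
  After 'push 5': [19, 5]
Program B final stack: [19, 5]
Same: no

Answer: no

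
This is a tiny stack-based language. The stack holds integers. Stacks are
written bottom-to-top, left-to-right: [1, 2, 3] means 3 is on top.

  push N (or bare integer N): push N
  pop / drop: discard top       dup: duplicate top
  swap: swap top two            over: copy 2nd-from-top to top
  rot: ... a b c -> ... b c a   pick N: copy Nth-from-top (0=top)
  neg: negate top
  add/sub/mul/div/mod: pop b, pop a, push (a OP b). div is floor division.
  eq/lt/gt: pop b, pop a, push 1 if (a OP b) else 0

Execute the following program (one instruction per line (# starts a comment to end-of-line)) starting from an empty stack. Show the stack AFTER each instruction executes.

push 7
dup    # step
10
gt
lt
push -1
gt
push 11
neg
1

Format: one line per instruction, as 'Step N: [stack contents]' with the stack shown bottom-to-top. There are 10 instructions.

Step 1: [7]
Step 2: [7, 7]
Step 3: [7, 7, 10]
Step 4: [7, 0]
Step 5: [0]
Step 6: [0, -1]
Step 7: [1]
Step 8: [1, 11]
Step 9: [1, -11]
Step 10: [1, -11, 1]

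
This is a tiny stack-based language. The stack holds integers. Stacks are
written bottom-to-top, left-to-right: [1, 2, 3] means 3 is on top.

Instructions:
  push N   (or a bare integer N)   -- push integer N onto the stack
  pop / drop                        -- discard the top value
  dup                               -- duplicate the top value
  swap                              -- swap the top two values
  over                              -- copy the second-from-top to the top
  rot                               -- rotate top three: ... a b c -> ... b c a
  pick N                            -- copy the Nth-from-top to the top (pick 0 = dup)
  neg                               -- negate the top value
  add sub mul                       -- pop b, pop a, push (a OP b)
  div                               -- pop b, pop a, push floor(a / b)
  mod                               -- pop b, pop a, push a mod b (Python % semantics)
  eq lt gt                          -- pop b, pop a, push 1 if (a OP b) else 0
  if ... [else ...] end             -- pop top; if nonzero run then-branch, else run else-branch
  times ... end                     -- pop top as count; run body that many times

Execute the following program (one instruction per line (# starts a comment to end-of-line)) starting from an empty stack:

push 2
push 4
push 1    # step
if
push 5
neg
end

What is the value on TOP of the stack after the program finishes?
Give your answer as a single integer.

After 'push 2': [2]
After 'push 4': [2, 4]
After 'push 1': [2, 4, 1]
After 'if': [2, 4]
After 'push 5': [2, 4, 5]
After 'neg': [2, 4, -5]

Answer: -5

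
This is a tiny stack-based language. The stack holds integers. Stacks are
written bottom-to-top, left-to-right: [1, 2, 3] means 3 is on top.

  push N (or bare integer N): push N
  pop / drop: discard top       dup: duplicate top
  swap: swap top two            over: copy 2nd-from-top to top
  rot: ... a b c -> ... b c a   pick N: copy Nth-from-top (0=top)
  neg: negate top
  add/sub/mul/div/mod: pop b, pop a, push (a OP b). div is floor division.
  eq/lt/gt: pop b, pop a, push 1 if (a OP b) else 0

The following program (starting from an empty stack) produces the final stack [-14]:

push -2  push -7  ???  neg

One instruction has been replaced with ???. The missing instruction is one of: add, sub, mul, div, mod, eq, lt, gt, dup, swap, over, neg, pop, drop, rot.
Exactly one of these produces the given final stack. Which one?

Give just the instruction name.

Stack before ???: [-2, -7]
Stack after ???:  [14]
The instruction that transforms [-2, -7] -> [14] is: mul

Answer: mul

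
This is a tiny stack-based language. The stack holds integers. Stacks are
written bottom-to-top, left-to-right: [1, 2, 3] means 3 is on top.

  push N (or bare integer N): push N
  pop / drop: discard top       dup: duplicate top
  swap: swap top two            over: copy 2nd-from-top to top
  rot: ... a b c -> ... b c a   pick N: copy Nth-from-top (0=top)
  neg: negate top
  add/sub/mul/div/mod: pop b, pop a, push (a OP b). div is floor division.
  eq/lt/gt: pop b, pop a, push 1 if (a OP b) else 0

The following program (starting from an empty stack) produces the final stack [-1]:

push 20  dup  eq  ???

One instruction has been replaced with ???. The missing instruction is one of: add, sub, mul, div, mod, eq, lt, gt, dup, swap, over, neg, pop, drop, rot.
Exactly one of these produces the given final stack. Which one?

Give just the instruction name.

Answer: neg

Derivation:
Stack before ???: [1]
Stack after ???:  [-1]
The instruction that transforms [1] -> [-1] is: neg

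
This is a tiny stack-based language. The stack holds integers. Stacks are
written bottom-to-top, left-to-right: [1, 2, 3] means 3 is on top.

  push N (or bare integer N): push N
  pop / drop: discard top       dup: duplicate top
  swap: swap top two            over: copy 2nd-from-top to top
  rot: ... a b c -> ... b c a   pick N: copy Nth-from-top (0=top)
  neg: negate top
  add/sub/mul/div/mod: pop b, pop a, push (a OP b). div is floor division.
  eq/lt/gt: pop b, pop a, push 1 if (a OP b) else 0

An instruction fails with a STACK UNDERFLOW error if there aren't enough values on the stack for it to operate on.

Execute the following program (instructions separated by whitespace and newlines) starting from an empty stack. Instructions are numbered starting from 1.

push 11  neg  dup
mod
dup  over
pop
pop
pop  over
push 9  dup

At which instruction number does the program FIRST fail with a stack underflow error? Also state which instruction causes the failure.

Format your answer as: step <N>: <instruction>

Answer: step 10: over

Derivation:
Step 1 ('push 11'): stack = [11], depth = 1
Step 2 ('neg'): stack = [-11], depth = 1
Step 3 ('dup'): stack = [-11, -11], depth = 2
Step 4 ('mod'): stack = [0], depth = 1
Step 5 ('dup'): stack = [0, 0], depth = 2
Step 6 ('over'): stack = [0, 0, 0], depth = 3
Step 7 ('pop'): stack = [0, 0], depth = 2
Step 8 ('pop'): stack = [0], depth = 1
Step 9 ('pop'): stack = [], depth = 0
Step 10 ('over'): needs 2 value(s) but depth is 0 — STACK UNDERFLOW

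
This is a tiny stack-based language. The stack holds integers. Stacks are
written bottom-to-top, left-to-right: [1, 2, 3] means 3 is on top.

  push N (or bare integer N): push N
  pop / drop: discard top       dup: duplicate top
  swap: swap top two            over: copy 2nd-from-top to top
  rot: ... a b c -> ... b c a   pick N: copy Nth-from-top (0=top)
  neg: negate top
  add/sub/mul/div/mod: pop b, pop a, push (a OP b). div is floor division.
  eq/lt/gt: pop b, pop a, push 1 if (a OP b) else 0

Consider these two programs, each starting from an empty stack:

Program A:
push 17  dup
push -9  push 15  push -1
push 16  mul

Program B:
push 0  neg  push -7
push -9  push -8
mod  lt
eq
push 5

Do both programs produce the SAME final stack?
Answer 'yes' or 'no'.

Program A trace:
  After 'push 17': [17]
  After 'dup': [17, 17]
  After 'push -9': [17, 17, -9]
  After 'push 15': [17, 17, -9, 15]
  After 'push -1': [17, 17, -9, 15, -1]
  After 'push 16': [17, 17, -9, 15, -1, 16]
  After 'mul': [17, 17, -9, 15, -16]
Program A final stack: [17, 17, -9, 15, -16]

Program B trace:
  After 'push 0': [0]
  After 'neg': [0]
  After 'push -7': [0, -7]
  After 'push -9': [0, -7, -9]
  After 'push -8': [0, -7, -9, -8]
  After 'mod': [0, -7, -1]
  After 'lt': [0, 1]
  After 'eq': [0]
  After 'push 5': [0, 5]
Program B final stack: [0, 5]
Same: no

Answer: no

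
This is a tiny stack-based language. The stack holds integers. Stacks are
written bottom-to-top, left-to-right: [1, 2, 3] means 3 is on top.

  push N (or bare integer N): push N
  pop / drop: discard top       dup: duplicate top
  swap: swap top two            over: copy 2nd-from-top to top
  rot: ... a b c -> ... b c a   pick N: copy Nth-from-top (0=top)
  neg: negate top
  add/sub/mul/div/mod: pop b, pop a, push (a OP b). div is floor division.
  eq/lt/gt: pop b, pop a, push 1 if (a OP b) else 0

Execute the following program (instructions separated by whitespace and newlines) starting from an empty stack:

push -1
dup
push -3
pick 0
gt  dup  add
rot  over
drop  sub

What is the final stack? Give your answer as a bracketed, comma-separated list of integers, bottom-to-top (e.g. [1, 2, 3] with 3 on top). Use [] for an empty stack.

Answer: [-1, 1]

Derivation:
After 'push -1': [-1]
After 'dup': [-1, -1]
After 'push -3': [-1, -1, -3]
After 'pick 0': [-1, -1, -3, -3]
After 'gt': [-1, -1, 0]
After 'dup': [-1, -1, 0, 0]
After 'add': [-1, -1, 0]
After 'rot': [-1, 0, -1]
After 'over': [-1, 0, -1, 0]
After 'drop': [-1, 0, -1]
After 'sub': [-1, 1]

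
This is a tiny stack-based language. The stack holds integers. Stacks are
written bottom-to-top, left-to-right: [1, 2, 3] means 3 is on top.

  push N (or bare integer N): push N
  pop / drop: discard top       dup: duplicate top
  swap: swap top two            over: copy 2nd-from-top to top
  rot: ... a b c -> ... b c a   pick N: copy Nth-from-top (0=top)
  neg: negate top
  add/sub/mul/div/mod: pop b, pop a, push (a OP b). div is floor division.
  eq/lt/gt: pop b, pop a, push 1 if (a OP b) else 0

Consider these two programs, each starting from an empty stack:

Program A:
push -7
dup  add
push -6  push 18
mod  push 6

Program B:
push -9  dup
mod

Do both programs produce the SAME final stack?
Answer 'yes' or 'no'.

Program A trace:
  After 'push -7': [-7]
  After 'dup': [-7, -7]
  After 'add': [-14]
  After 'push -6': [-14, -6]
  After 'push 18': [-14, -6, 18]
  After 'mod': [-14, 12]
  After 'push 6': [-14, 12, 6]
Program A final stack: [-14, 12, 6]

Program B trace:
  After 'push -9': [-9]
  After 'dup': [-9, -9]
  After 'mod': [0]
Program B final stack: [0]
Same: no

Answer: no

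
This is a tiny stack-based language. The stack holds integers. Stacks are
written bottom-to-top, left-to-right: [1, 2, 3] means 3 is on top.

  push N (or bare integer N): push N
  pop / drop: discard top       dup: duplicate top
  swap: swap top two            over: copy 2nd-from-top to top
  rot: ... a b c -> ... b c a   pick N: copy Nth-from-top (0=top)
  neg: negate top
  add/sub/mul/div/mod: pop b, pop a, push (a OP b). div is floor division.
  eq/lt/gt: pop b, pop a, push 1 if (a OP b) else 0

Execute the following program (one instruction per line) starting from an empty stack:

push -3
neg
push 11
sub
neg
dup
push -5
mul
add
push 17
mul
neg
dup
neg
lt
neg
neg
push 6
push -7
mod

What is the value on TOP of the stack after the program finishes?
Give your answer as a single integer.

After 'push -3': [-3]
After 'neg': [3]
After 'push 11': [3, 11]
After 'sub': [-8]
After 'neg': [8]
After 'dup': [8, 8]
After 'push -5': [8, 8, -5]
After 'mul': [8, -40]
After 'add': [-32]
After 'push 17': [-32, 17]
After 'mul': [-544]
After 'neg': [544]
After 'dup': [544, 544]
After 'neg': [544, -544]
After 'lt': [0]
After 'neg': [0]
After 'neg': [0]
After 'push 6': [0, 6]
After 'push -7': [0, 6, -7]
After 'mod': [0, -1]

Answer: -1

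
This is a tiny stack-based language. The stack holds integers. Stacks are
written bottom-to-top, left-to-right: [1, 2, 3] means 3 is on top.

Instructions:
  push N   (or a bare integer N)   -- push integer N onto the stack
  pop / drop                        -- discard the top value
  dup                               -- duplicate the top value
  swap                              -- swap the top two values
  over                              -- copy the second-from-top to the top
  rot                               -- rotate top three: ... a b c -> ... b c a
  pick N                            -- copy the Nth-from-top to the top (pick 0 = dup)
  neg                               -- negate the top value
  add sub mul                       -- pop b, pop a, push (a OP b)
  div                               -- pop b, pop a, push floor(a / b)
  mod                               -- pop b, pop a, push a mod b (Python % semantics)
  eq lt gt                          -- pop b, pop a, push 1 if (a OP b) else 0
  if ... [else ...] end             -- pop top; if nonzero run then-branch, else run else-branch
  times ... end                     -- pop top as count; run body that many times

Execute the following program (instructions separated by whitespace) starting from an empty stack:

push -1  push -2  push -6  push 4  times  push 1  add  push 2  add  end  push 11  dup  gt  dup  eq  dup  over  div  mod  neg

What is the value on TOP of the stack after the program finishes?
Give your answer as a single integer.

Answer: 0

Derivation:
After 'push -1': [-1]
After 'push -2': [-1, -2]
After 'push -6': [-1, -2, -6]
After 'push 4': [-1, -2, -6, 4]
After 'times': [-1, -2, -6]
After 'push 1': [-1, -2, -6, 1]
After 'add': [-1, -2, -5]
After 'push 2': [-1, -2, -5, 2]
After 'add': [-1, -2, -3]
After 'push 1': [-1, -2, -3, 1]
  ...
After 'push 11': [-1, -2, 6, 11]
After 'dup': [-1, -2, 6, 11, 11]
After 'gt': [-1, -2, 6, 0]
After 'dup': [-1, -2, 6, 0, 0]
After 'eq': [-1, -2, 6, 1]
After 'dup': [-1, -2, 6, 1, 1]
After 'over': [-1, -2, 6, 1, 1, 1]
After 'div': [-1, -2, 6, 1, 1]
After 'mod': [-1, -2, 6, 0]
After 'neg': [-1, -2, 6, 0]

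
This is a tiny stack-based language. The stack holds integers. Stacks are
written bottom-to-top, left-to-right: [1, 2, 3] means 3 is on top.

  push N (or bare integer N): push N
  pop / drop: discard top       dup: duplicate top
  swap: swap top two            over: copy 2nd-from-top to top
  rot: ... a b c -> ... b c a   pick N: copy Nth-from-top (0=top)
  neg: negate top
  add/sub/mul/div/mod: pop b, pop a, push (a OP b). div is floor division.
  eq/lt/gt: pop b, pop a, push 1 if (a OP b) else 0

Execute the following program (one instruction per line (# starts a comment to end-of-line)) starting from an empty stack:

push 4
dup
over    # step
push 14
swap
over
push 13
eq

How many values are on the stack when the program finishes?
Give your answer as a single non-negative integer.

Answer: 5

Derivation:
After 'push 4': stack = [4] (depth 1)
After 'dup': stack = [4, 4] (depth 2)
After 'over': stack = [4, 4, 4] (depth 3)
After 'push 14': stack = [4, 4, 4, 14] (depth 4)
After 'swap': stack = [4, 4, 14, 4] (depth 4)
After 'over': stack = [4, 4, 14, 4, 14] (depth 5)
After 'push 13': stack = [4, 4, 14, 4, 14, 13] (depth 6)
After 'eq': stack = [4, 4, 14, 4, 0] (depth 5)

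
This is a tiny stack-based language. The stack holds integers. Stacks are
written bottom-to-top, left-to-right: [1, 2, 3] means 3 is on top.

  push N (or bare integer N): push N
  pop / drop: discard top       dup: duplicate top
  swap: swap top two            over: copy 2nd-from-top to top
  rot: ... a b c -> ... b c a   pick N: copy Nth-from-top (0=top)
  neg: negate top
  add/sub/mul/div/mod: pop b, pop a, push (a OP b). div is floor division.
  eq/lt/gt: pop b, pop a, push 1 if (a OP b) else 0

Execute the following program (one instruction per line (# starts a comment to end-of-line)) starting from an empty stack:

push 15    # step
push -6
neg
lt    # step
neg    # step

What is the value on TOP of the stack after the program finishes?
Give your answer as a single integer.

Answer: 0

Derivation:
After 'push 15': [15]
After 'push -6': [15, -6]
After 'neg': [15, 6]
After 'lt': [0]
After 'neg': [0]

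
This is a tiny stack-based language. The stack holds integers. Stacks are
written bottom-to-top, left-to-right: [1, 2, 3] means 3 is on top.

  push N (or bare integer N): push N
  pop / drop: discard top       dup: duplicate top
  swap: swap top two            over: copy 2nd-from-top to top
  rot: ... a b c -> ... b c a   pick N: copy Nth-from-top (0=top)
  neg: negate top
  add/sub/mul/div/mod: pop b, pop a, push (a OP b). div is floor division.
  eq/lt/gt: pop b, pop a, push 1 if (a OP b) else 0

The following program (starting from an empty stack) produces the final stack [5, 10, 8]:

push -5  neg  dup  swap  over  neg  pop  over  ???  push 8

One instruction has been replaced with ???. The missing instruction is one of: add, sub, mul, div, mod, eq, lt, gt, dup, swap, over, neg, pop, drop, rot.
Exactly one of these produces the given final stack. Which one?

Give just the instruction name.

Answer: add

Derivation:
Stack before ???: [5, 5, 5]
Stack after ???:  [5, 10]
The instruction that transforms [5, 5, 5] -> [5, 10] is: add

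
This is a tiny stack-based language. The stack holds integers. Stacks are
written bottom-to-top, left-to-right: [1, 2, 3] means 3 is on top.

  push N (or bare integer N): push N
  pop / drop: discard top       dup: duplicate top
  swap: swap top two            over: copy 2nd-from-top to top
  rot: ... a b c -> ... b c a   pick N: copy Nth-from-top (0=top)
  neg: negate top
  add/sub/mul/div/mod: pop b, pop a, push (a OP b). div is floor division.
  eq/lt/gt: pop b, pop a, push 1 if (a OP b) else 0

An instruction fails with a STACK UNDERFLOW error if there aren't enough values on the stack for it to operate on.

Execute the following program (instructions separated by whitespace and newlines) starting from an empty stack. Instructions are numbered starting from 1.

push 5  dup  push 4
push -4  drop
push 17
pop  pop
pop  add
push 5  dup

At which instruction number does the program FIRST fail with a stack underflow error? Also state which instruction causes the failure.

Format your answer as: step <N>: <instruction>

Answer: step 10: add

Derivation:
Step 1 ('push 5'): stack = [5], depth = 1
Step 2 ('dup'): stack = [5, 5], depth = 2
Step 3 ('push 4'): stack = [5, 5, 4], depth = 3
Step 4 ('push -4'): stack = [5, 5, 4, -4], depth = 4
Step 5 ('drop'): stack = [5, 5, 4], depth = 3
Step 6 ('push 17'): stack = [5, 5, 4, 17], depth = 4
Step 7 ('pop'): stack = [5, 5, 4], depth = 3
Step 8 ('pop'): stack = [5, 5], depth = 2
Step 9 ('pop'): stack = [5], depth = 1
Step 10 ('add'): needs 2 value(s) but depth is 1 — STACK UNDERFLOW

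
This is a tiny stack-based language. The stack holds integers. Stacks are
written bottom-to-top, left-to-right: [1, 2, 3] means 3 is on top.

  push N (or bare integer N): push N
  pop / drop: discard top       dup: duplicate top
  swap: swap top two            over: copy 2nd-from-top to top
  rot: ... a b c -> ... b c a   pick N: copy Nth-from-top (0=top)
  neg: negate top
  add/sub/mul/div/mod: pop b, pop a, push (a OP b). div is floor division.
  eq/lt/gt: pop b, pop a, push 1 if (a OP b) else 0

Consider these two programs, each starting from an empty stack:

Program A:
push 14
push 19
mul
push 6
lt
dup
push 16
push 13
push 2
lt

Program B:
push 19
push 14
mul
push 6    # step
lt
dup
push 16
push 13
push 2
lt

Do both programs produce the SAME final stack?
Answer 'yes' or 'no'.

Answer: yes

Derivation:
Program A trace:
  After 'push 14': [14]
  After 'push 19': [14, 19]
  After 'mul': [266]
  After 'push 6': [266, 6]
  After 'lt': [0]
  After 'dup': [0, 0]
  After 'push 16': [0, 0, 16]
  After 'push 13': [0, 0, 16, 13]
  After 'push 2': [0, 0, 16, 13, 2]
  After 'lt': [0, 0, 16, 0]
Program A final stack: [0, 0, 16, 0]

Program B trace:
  After 'push 19': [19]
  After 'push 14': [19, 14]
  After 'mul': [266]
  After 'push 6': [266, 6]
  After 'lt': [0]
  After 'dup': [0, 0]
  After 'push 16': [0, 0, 16]
  After 'push 13': [0, 0, 16, 13]
  After 'push 2': [0, 0, 16, 13, 2]
  After 'lt': [0, 0, 16, 0]
Program B final stack: [0, 0, 16, 0]
Same: yes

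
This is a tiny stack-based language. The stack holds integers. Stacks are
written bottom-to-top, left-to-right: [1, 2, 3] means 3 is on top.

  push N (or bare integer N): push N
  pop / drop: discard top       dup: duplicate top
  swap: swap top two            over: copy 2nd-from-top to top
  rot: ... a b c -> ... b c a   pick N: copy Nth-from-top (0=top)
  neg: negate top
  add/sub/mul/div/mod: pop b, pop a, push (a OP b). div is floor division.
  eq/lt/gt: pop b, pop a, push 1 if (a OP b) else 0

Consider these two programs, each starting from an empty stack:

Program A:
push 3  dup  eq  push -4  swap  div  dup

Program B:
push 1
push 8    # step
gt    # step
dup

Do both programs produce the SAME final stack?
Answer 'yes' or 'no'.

Program A trace:
  After 'push 3': [3]
  After 'dup': [3, 3]
  After 'eq': [1]
  After 'push -4': [1, -4]
  After 'swap': [-4, 1]
  After 'div': [-4]
  After 'dup': [-4, -4]
Program A final stack: [-4, -4]

Program B trace:
  After 'push 1': [1]
  After 'push 8': [1, 8]
  After 'gt': [0]
  After 'dup': [0, 0]
Program B final stack: [0, 0]
Same: no

Answer: no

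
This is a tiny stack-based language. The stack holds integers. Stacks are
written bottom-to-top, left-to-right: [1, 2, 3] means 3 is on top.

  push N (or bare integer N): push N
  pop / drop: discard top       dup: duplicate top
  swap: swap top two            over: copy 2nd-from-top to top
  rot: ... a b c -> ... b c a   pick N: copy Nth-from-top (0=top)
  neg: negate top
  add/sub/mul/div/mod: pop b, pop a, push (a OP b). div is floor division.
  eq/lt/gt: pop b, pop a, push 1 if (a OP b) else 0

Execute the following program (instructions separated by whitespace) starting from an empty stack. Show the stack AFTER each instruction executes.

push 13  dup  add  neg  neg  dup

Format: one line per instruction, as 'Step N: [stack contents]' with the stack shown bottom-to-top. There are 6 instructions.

Step 1: [13]
Step 2: [13, 13]
Step 3: [26]
Step 4: [-26]
Step 5: [26]
Step 6: [26, 26]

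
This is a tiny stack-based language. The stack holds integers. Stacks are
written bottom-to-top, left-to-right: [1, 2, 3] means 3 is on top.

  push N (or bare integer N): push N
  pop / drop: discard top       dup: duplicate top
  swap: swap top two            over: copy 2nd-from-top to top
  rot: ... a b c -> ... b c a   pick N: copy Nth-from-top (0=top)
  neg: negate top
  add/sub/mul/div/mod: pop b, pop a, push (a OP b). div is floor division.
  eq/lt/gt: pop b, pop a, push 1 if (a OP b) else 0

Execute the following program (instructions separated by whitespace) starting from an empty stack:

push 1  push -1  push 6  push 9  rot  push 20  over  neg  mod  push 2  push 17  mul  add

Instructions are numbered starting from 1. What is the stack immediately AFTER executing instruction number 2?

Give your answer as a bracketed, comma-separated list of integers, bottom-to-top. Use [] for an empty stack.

Answer: [1, -1]

Derivation:
Step 1 ('push 1'): [1]
Step 2 ('push -1'): [1, -1]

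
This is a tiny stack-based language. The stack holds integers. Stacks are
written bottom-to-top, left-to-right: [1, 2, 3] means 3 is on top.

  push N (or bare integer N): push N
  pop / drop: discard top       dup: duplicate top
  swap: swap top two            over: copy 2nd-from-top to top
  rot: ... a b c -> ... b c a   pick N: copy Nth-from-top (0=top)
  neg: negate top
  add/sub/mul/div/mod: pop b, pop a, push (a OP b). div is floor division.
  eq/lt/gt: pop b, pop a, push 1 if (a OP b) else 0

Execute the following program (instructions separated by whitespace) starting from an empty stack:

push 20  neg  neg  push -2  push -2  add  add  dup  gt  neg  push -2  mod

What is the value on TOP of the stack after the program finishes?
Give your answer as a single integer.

After 'push 20': [20]
After 'neg': [-20]
After 'neg': [20]
After 'push -2': [20, -2]
After 'push -2': [20, -2, -2]
After 'add': [20, -4]
After 'add': [16]
After 'dup': [16, 16]
After 'gt': [0]
After 'neg': [0]
After 'push -2': [0, -2]
After 'mod': [0]

Answer: 0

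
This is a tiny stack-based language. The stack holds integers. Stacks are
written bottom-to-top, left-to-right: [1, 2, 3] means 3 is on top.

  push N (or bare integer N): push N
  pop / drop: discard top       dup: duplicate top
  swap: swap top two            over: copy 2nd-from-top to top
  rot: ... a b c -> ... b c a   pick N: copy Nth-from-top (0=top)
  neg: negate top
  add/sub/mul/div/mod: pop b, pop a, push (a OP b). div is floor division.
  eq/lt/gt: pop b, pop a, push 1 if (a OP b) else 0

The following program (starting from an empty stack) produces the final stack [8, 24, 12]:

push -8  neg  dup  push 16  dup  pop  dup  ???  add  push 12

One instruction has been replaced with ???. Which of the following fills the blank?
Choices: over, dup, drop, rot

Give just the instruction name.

Answer: drop

Derivation:
Stack before ???: [8, 8, 16, 16]
Stack after ???:  [8, 8, 16]
Checking each choice:
  over: produces [8, 8, 16, 32, 12]
  dup: produces [8, 8, 16, 32, 12]
  drop: MATCH
  rot: produces [8, 16, 24, 12]


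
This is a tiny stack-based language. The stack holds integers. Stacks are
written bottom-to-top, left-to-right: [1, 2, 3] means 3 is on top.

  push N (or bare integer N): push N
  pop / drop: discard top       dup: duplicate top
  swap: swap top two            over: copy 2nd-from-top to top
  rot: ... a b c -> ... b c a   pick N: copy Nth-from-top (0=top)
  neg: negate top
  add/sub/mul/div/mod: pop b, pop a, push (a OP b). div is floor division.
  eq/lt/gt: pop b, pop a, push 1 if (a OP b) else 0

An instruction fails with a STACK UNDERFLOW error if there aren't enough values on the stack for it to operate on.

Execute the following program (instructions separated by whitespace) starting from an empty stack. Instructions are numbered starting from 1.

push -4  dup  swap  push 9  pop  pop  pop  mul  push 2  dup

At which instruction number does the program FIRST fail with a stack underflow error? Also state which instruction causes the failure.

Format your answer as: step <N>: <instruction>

Answer: step 8: mul

Derivation:
Step 1 ('push -4'): stack = [-4], depth = 1
Step 2 ('dup'): stack = [-4, -4], depth = 2
Step 3 ('swap'): stack = [-4, -4], depth = 2
Step 4 ('push 9'): stack = [-4, -4, 9], depth = 3
Step 5 ('pop'): stack = [-4, -4], depth = 2
Step 6 ('pop'): stack = [-4], depth = 1
Step 7 ('pop'): stack = [], depth = 0
Step 8 ('mul'): needs 2 value(s) but depth is 0 — STACK UNDERFLOW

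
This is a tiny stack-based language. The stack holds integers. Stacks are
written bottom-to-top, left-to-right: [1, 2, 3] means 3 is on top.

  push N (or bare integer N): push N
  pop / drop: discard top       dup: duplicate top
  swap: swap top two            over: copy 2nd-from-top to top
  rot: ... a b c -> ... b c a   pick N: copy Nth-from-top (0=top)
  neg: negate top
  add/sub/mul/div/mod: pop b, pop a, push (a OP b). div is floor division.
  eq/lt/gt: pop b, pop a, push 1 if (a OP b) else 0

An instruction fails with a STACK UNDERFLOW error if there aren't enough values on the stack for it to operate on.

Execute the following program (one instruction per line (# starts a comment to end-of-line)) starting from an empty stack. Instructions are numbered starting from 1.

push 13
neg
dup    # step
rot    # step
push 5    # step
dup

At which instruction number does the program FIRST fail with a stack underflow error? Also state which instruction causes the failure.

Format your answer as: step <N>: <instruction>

Answer: step 4: rot

Derivation:
Step 1 ('push 13'): stack = [13], depth = 1
Step 2 ('neg'): stack = [-13], depth = 1
Step 3 ('dup'): stack = [-13, -13], depth = 2
Step 4 ('rot'): needs 3 value(s) but depth is 2 — STACK UNDERFLOW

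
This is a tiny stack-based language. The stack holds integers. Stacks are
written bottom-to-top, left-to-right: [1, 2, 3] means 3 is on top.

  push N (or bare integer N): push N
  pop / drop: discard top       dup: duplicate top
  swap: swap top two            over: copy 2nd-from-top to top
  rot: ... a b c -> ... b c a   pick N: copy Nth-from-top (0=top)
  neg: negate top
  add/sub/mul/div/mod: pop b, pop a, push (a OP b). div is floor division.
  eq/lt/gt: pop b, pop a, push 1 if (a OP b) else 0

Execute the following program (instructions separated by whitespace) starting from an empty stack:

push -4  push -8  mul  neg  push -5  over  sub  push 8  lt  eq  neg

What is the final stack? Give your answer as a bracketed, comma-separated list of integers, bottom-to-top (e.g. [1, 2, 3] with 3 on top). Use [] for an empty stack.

Answer: [0]

Derivation:
After 'push -4': [-4]
After 'push -8': [-4, -8]
After 'mul': [32]
After 'neg': [-32]
After 'push -5': [-32, -5]
After 'over': [-32, -5, -32]
After 'sub': [-32, 27]
After 'push 8': [-32, 27, 8]
After 'lt': [-32, 0]
After 'eq': [0]
After 'neg': [0]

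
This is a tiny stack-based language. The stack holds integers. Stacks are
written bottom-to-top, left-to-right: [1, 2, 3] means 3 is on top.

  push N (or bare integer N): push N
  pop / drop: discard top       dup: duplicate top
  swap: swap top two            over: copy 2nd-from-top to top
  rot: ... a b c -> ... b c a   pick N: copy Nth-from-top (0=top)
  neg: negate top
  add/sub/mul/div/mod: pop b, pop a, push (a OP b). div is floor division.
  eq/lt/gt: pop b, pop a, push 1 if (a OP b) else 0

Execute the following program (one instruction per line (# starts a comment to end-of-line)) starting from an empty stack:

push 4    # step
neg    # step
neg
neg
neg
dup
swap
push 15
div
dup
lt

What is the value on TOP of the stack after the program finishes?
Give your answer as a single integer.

Answer: 0

Derivation:
After 'push 4': [4]
After 'neg': [-4]
After 'neg': [4]
After 'neg': [-4]
After 'neg': [4]
After 'dup': [4, 4]
After 'swap': [4, 4]
After 'push 15': [4, 4, 15]
After 'div': [4, 0]
After 'dup': [4, 0, 0]
After 'lt': [4, 0]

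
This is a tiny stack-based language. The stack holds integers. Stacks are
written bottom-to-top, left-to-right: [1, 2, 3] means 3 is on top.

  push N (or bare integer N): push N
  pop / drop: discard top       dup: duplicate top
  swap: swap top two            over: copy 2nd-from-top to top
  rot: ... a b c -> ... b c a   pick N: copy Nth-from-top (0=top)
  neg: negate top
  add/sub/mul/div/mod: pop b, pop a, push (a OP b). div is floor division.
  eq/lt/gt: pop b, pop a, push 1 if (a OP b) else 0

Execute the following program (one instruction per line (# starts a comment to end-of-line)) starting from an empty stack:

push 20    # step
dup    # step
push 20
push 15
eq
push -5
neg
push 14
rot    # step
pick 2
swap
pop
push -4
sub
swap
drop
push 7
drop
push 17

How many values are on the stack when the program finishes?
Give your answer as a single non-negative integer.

Answer: 5

Derivation:
After 'push 20': stack = [20] (depth 1)
After 'dup': stack = [20, 20] (depth 2)
After 'push 20': stack = [20, 20, 20] (depth 3)
After 'push 15': stack = [20, 20, 20, 15] (depth 4)
After 'eq': stack = [20, 20, 0] (depth 3)
After 'push -5': stack = [20, 20, 0, -5] (depth 4)
After 'neg': stack = [20, 20, 0, 5] (depth 4)
After 'push 14': stack = [20, 20, 0, 5, 14] (depth 5)
After 'rot': stack = [20, 20, 5, 14, 0] (depth 5)
After 'pick 2': stack = [20, 20, 5, 14, 0, 5] (depth 6)
After 'swap': stack = [20, 20, 5, 14, 5, 0] (depth 6)
After 'pop': stack = [20, 20, 5, 14, 5] (depth 5)
After 'push -4': stack = [20, 20, 5, 14, 5, -4] (depth 6)
After 'sub': stack = [20, 20, 5, 14, 9] (depth 5)
After 'swap': stack = [20, 20, 5, 9, 14] (depth 5)
After 'drop': stack = [20, 20, 5, 9] (depth 4)
After 'push 7': stack = [20, 20, 5, 9, 7] (depth 5)
After 'drop': stack = [20, 20, 5, 9] (depth 4)
After 'push 17': stack = [20, 20, 5, 9, 17] (depth 5)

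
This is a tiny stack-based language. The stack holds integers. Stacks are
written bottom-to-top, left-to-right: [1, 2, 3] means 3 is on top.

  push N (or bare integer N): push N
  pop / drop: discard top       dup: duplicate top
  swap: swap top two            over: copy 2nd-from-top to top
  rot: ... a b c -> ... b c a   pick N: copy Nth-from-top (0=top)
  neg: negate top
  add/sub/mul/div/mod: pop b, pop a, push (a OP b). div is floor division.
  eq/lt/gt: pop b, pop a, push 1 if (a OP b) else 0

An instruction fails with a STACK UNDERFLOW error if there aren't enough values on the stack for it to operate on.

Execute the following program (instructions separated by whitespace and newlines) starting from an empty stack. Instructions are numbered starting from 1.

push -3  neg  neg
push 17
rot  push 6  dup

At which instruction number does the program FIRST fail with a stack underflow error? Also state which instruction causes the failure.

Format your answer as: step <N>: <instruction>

Answer: step 5: rot

Derivation:
Step 1 ('push -3'): stack = [-3], depth = 1
Step 2 ('neg'): stack = [3], depth = 1
Step 3 ('neg'): stack = [-3], depth = 1
Step 4 ('push 17'): stack = [-3, 17], depth = 2
Step 5 ('rot'): needs 3 value(s) but depth is 2 — STACK UNDERFLOW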